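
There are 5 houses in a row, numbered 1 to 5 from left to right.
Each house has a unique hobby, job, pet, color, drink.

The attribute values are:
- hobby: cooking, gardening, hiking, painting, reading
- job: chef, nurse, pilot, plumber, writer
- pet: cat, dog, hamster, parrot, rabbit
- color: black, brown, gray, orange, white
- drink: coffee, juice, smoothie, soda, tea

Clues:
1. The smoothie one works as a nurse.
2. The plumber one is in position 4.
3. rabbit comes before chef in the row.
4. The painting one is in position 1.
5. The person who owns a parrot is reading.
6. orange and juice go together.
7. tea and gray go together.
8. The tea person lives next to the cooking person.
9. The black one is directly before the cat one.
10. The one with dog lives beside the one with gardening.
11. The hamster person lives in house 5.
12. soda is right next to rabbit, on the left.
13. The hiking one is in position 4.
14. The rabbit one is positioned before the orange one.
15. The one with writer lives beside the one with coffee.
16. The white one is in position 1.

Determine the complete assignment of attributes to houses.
Solution:

House | Hobby | Job | Pet | Color | Drink
-----------------------------------------
  1   | painting | writer | dog | white | soda
  2   | gardening | pilot | rabbit | brown | coffee
  3   | reading | nurse | parrot | black | smoothie
  4   | hiking | plumber | cat | gray | tea
  5   | cooking | chef | hamster | orange | juice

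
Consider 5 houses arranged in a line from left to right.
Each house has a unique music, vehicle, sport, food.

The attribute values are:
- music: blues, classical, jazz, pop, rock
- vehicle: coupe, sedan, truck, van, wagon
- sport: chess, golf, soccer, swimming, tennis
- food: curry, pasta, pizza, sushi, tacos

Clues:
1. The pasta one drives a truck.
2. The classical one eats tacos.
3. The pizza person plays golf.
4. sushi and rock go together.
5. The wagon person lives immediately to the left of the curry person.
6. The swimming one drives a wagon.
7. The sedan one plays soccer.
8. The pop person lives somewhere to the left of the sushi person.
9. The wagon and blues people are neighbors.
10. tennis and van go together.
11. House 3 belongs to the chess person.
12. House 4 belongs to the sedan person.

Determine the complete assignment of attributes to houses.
Solution:

House | Music | Vehicle | Sport | Food
--------------------------------------
  1   | classical | wagon | swimming | tacos
  2   | blues | van | tennis | curry
  3   | pop | truck | chess | pasta
  4   | rock | sedan | soccer | sushi
  5   | jazz | coupe | golf | pizza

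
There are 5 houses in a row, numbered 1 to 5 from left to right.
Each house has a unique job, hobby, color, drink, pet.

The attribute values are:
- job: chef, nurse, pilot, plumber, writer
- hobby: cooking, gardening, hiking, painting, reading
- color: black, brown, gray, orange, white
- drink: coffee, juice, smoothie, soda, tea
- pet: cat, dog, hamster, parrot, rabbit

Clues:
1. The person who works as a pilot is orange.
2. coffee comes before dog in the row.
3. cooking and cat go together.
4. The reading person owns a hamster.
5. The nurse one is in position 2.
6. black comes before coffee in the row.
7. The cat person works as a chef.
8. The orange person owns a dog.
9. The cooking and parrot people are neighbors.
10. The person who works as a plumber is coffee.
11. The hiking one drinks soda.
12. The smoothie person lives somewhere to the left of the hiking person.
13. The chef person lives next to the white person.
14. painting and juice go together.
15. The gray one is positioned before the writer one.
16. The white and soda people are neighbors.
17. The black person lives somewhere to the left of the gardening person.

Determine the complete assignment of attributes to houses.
Solution:

House | Job | Hobby | Color | Drink | Pet
-----------------------------------------
  1   | chef | cooking | gray | smoothie | cat
  2   | nurse | painting | white | juice | parrot
  3   | writer | hiking | black | soda | rabbit
  4   | plumber | reading | brown | coffee | hamster
  5   | pilot | gardening | orange | tea | dog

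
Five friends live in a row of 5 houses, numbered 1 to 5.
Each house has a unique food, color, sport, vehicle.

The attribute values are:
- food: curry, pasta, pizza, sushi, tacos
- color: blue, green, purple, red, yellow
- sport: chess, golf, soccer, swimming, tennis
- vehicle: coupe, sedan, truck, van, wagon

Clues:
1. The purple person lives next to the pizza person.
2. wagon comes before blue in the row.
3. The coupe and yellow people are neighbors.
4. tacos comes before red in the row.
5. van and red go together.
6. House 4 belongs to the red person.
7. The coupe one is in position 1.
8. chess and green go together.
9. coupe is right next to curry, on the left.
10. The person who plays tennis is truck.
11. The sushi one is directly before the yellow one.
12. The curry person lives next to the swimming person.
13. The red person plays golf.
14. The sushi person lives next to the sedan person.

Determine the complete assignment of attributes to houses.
Solution:

House | Food | Color | Sport | Vehicle
--------------------------------------
  1   | sushi | green | chess | coupe
  2   | curry | yellow | soccer | sedan
  3   | tacos | purple | swimming | wagon
  4   | pizza | red | golf | van
  5   | pasta | blue | tennis | truck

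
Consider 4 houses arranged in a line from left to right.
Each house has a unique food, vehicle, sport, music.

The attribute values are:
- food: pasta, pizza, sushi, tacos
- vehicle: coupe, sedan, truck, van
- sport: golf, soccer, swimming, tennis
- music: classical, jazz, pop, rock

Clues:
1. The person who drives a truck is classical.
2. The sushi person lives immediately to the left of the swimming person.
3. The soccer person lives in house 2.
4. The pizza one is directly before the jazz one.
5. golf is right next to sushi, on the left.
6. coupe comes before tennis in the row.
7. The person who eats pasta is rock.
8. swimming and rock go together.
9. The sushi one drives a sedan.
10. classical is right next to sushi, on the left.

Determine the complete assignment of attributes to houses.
Solution:

House | Food | Vehicle | Sport | Music
--------------------------------------
  1   | pizza | truck | golf | classical
  2   | sushi | sedan | soccer | jazz
  3   | pasta | coupe | swimming | rock
  4   | tacos | van | tennis | pop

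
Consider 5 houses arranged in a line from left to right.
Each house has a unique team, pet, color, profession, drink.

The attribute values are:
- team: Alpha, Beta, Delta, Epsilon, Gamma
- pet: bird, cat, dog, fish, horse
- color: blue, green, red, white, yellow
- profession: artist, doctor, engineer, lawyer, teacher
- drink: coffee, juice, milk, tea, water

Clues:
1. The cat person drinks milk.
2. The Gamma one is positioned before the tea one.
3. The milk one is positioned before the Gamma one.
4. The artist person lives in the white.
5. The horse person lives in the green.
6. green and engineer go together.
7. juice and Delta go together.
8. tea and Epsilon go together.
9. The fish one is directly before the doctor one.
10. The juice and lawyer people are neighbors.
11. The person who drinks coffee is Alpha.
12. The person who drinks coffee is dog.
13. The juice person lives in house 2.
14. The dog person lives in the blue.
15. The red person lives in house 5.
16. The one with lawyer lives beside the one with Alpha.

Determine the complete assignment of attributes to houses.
Solution:

House | Team | Pet | Color | Profession | Drink
-----------------------------------------------
  1   | Beta | cat | white | artist | milk
  2   | Delta | horse | green | engineer | juice
  3   | Gamma | fish | yellow | lawyer | water
  4   | Alpha | dog | blue | doctor | coffee
  5   | Epsilon | bird | red | teacher | tea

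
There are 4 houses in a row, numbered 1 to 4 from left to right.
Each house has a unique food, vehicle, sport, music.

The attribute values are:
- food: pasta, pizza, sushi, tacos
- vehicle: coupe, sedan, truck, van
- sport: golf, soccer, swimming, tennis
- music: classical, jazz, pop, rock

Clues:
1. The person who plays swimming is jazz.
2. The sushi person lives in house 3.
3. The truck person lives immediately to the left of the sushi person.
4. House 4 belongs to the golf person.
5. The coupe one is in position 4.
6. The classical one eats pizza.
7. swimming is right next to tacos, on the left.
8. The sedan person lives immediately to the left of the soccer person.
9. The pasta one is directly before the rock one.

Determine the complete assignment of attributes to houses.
Solution:

House | Food | Vehicle | Sport | Music
--------------------------------------
  1   | pasta | sedan | swimming | jazz
  2   | tacos | truck | soccer | rock
  3   | sushi | van | tennis | pop
  4   | pizza | coupe | golf | classical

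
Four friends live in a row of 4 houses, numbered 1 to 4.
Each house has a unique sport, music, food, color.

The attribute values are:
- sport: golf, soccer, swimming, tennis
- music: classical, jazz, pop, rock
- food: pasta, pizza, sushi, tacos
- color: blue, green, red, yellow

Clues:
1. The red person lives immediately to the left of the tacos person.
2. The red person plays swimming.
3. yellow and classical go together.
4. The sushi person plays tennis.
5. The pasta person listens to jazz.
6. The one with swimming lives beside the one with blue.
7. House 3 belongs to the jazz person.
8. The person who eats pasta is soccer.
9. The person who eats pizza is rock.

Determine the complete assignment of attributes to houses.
Solution:

House | Sport | Music | Food | Color
------------------------------------
  1   | swimming | rock | pizza | red
  2   | golf | pop | tacos | blue
  3   | soccer | jazz | pasta | green
  4   | tennis | classical | sushi | yellow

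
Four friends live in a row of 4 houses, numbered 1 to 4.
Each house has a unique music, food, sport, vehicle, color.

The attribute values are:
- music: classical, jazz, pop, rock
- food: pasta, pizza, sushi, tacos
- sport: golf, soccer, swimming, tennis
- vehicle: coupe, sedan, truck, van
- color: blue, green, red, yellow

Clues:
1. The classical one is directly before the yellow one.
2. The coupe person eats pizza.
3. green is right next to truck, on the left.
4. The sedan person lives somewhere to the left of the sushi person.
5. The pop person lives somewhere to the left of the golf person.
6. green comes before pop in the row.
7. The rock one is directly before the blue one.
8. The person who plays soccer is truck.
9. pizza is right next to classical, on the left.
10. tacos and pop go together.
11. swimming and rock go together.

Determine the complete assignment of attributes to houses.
Solution:

House | Music | Food | Sport | Vehicle | Color
----------------------------------------------
  1   | rock | pizza | swimming | coupe | green
  2   | classical | pasta | soccer | truck | blue
  3   | pop | tacos | tennis | sedan | yellow
  4   | jazz | sushi | golf | van | red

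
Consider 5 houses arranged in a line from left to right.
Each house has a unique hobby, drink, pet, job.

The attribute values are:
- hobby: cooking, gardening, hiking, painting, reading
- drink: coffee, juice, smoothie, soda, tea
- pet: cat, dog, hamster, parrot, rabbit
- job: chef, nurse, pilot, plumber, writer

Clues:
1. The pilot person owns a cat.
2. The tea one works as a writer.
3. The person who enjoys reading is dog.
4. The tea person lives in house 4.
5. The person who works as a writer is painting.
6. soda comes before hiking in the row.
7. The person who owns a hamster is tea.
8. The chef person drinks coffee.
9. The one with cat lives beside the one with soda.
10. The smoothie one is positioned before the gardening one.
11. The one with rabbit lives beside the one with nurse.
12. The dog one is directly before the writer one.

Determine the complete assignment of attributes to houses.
Solution:

House | Hobby | Drink | Pet | Job
---------------------------------
  1   | cooking | smoothie | cat | pilot
  2   | gardening | soda | rabbit | plumber
  3   | reading | juice | dog | nurse
  4   | painting | tea | hamster | writer
  5   | hiking | coffee | parrot | chef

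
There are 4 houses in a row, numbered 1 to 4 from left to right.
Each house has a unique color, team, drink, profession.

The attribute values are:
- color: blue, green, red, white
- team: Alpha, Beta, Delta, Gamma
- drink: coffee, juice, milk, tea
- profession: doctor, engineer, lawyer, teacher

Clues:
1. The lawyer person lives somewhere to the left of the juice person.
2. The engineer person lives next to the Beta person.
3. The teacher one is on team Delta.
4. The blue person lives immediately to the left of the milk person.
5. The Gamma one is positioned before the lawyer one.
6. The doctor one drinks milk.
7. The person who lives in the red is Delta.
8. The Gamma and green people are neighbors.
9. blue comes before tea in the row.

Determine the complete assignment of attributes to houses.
Solution:

House | Color | Team | Drink | Profession
-----------------------------------------
  1   | blue | Gamma | coffee | engineer
  2   | green | Beta | milk | doctor
  3   | white | Alpha | tea | lawyer
  4   | red | Delta | juice | teacher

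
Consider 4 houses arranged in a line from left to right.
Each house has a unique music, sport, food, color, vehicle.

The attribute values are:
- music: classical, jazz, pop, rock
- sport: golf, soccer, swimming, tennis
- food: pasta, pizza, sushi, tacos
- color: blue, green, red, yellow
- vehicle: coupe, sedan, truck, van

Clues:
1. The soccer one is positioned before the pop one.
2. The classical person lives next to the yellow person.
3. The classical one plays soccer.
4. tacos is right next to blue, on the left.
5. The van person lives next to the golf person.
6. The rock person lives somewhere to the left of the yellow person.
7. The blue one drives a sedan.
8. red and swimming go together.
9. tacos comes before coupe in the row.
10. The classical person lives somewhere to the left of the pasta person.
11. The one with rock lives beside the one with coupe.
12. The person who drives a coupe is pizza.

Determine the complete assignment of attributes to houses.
Solution:

House | Music | Sport | Food | Color | Vehicle
----------------------------------------------
  1   | jazz | swimming | tacos | red | van
  2   | rock | golf | sushi | blue | sedan
  3   | classical | soccer | pizza | green | coupe
  4   | pop | tennis | pasta | yellow | truck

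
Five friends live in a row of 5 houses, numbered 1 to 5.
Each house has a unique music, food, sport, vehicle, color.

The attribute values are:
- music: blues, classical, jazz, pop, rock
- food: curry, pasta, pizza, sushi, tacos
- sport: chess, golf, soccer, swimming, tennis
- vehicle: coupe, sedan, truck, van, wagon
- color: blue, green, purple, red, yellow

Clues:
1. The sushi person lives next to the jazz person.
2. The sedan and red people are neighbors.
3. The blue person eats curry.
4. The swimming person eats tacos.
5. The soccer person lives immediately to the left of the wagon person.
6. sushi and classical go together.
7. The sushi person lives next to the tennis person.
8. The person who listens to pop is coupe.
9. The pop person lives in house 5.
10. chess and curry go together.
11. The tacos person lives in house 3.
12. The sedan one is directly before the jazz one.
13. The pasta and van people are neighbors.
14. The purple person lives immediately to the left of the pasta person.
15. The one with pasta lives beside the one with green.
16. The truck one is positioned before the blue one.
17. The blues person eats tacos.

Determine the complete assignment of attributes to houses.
Solution:

House | Music | Food | Sport | Vehicle | Color
----------------------------------------------
  1   | classical | sushi | soccer | sedan | purple
  2   | jazz | pasta | tennis | wagon | red
  3   | blues | tacos | swimming | van | green
  4   | rock | pizza | golf | truck | yellow
  5   | pop | curry | chess | coupe | blue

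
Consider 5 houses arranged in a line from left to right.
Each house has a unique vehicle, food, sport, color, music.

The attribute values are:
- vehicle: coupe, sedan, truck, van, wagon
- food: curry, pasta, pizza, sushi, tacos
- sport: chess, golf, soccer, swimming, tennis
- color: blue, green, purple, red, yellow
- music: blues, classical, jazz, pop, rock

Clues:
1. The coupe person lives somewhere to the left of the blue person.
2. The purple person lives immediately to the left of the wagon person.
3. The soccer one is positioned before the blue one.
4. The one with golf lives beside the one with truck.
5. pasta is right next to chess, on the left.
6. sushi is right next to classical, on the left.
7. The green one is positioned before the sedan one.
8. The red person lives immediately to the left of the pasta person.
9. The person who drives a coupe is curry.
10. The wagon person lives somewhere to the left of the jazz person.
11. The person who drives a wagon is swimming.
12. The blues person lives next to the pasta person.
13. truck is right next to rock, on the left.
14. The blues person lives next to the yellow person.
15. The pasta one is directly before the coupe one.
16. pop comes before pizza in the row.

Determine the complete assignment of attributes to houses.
Solution:

House | Vehicle | Food | Sport | Color | Music
----------------------------------------------
  1   | van | sushi | golf | red | blues
  2   | truck | pasta | soccer | yellow | classical
  3   | coupe | curry | chess | purple | rock
  4   | wagon | tacos | swimming | green | pop
  5   | sedan | pizza | tennis | blue | jazz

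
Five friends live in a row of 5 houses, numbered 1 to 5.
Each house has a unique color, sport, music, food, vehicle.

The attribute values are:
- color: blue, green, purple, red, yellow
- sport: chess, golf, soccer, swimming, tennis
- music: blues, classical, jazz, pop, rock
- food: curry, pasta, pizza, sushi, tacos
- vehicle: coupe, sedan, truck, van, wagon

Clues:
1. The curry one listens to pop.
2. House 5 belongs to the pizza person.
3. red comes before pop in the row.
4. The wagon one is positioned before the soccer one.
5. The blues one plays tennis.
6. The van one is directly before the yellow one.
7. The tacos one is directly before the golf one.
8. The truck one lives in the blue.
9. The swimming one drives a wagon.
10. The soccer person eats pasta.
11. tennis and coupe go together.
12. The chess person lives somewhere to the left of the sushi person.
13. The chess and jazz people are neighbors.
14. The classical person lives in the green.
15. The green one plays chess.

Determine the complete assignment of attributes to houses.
Solution:

House | Color | Sport | Music | Food | Vehicle
----------------------------------------------
  1   | green | chess | classical | tacos | sedan
  2   | red | golf | jazz | sushi | van
  3   | yellow | swimming | pop | curry | wagon
  4   | blue | soccer | rock | pasta | truck
  5   | purple | tennis | blues | pizza | coupe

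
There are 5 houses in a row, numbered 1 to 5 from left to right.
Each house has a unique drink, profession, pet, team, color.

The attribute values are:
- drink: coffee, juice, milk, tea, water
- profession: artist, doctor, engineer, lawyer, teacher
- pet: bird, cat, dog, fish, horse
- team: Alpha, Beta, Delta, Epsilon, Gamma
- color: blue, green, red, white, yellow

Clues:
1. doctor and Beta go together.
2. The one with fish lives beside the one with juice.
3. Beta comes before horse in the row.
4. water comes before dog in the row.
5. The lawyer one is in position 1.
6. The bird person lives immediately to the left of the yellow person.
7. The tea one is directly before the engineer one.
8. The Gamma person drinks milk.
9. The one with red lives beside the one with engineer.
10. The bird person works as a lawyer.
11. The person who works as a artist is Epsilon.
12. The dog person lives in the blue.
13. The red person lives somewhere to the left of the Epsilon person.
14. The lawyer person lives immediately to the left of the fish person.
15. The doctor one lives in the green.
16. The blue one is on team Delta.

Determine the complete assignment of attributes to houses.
Solution:

House | Drink | Profession | Pet | Team | Color
-----------------------------------------------
  1   | tea | lawyer | bird | Alpha | red
  2   | milk | engineer | fish | Gamma | yellow
  3   | juice | doctor | cat | Beta | green
  4   | water | artist | horse | Epsilon | white
  5   | coffee | teacher | dog | Delta | blue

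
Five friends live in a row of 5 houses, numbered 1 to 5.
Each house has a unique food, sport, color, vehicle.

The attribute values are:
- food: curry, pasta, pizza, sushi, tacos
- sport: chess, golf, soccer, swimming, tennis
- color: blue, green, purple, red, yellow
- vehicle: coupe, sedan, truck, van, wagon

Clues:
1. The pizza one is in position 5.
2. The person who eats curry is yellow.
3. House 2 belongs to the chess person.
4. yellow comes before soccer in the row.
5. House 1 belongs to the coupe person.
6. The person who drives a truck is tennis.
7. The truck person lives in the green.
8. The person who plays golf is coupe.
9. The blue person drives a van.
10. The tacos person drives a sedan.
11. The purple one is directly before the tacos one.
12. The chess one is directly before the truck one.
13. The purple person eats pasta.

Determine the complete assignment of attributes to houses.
Solution:

House | Food | Sport | Color | Vehicle
--------------------------------------
  1   | pasta | golf | purple | coupe
  2   | tacos | chess | red | sedan
  3   | sushi | tennis | green | truck
  4   | curry | swimming | yellow | wagon
  5   | pizza | soccer | blue | van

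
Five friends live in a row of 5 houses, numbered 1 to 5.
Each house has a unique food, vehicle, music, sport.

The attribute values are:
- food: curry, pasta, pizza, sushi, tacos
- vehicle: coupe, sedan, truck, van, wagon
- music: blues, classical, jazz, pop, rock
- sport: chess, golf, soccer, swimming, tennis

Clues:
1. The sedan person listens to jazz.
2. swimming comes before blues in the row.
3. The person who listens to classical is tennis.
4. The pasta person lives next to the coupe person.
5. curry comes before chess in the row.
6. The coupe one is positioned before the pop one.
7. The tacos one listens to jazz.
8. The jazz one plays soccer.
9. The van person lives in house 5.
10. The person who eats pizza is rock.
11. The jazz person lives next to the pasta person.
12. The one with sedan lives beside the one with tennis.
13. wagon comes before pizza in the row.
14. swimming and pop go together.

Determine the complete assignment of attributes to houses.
Solution:

House | Food | Vehicle | Music | Sport
--------------------------------------
  1   | tacos | sedan | jazz | soccer
  2   | pasta | wagon | classical | tennis
  3   | pizza | coupe | rock | golf
  4   | curry | truck | pop | swimming
  5   | sushi | van | blues | chess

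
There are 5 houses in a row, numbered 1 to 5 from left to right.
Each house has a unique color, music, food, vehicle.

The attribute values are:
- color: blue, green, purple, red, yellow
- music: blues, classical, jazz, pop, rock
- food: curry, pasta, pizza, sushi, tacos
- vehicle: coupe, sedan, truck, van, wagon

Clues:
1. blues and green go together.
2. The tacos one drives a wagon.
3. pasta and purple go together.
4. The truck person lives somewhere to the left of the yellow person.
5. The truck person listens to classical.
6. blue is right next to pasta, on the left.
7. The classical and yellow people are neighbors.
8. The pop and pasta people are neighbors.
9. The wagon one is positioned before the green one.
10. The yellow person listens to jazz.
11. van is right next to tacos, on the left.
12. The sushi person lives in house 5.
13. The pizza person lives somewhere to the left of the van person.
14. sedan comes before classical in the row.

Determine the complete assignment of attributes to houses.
Solution:

House | Color | Music | Food | Vehicle
--------------------------------------
  1   | blue | pop | pizza | sedan
  2   | purple | classical | pasta | truck
  3   | yellow | jazz | curry | van
  4   | red | rock | tacos | wagon
  5   | green | blues | sushi | coupe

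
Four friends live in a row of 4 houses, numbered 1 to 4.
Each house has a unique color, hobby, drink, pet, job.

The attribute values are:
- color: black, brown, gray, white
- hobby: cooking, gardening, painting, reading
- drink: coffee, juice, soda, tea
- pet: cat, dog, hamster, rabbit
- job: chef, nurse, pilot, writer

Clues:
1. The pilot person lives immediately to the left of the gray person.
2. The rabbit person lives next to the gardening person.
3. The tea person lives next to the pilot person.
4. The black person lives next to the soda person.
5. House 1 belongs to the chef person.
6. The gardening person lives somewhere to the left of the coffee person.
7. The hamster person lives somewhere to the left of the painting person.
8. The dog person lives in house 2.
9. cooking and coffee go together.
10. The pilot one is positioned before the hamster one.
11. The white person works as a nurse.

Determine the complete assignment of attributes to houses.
Solution:

House | Color | Hobby | Drink | Pet | Job
-----------------------------------------
  1   | black | reading | tea | rabbit | chef
  2   | brown | gardening | soda | dog | pilot
  3   | gray | cooking | coffee | hamster | writer
  4   | white | painting | juice | cat | nurse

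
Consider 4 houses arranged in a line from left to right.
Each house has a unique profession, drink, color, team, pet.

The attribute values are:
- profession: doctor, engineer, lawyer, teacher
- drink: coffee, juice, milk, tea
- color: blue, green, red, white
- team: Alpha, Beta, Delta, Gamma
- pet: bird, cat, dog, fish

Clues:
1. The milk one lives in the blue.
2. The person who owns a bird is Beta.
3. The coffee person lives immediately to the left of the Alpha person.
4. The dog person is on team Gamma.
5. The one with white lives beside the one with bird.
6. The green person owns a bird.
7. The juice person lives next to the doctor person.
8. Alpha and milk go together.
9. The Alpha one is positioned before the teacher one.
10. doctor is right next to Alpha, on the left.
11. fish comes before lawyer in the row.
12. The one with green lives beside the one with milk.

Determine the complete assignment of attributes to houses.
Solution:

House | Profession | Drink | Color | Team | Pet
-----------------------------------------------
  1   | engineer | juice | white | Delta | fish
  2   | doctor | coffee | green | Beta | bird
  3   | lawyer | milk | blue | Alpha | cat
  4   | teacher | tea | red | Gamma | dog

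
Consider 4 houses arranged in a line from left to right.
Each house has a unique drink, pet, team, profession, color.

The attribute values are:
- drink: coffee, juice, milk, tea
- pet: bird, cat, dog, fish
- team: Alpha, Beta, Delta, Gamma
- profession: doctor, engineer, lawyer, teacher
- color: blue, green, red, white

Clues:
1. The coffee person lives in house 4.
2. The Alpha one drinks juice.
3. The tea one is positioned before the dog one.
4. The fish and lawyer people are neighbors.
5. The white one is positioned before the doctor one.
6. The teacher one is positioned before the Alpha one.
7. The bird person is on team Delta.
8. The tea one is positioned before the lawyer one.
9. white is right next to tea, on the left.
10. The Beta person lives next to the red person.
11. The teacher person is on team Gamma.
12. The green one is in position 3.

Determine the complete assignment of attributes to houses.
Solution:

House | Drink | Pet | Team | Profession | Color
-----------------------------------------------
  1   | milk | cat | Beta | engineer | white
  2   | tea | fish | Gamma | teacher | red
  3   | juice | dog | Alpha | lawyer | green
  4   | coffee | bird | Delta | doctor | blue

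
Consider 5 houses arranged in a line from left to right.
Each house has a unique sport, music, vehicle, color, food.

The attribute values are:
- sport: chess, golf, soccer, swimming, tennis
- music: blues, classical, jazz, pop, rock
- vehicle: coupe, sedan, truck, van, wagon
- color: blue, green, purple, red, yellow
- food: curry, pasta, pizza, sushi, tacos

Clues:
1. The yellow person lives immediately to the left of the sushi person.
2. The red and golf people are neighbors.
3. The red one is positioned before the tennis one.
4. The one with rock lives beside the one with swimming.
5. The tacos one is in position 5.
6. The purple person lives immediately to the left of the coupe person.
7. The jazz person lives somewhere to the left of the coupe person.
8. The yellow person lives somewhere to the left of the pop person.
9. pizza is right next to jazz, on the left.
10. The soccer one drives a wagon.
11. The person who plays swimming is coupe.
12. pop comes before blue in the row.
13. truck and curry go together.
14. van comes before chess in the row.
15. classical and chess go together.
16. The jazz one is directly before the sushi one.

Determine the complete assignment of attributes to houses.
Solution:

House | Sport | Music | Vehicle | Color | Food
----------------------------------------------
  1   | soccer | blues | wagon | red | pizza
  2   | golf | jazz | truck | yellow | curry
  3   | tennis | rock | van | purple | sushi
  4   | swimming | pop | coupe | green | pasta
  5   | chess | classical | sedan | blue | tacos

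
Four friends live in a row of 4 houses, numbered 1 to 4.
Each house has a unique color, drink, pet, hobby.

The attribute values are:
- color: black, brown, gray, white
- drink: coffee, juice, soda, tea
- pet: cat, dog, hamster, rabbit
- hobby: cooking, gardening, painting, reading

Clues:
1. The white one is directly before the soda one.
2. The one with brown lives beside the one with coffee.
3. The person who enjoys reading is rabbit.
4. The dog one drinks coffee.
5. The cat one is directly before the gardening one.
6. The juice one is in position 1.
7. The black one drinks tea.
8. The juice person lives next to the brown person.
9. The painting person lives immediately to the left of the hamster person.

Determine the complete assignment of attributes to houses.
Solution:

House | Color | Drink | Pet | Hobby
-----------------------------------
  1   | white | juice | cat | painting
  2   | brown | soda | hamster | gardening
  3   | gray | coffee | dog | cooking
  4   | black | tea | rabbit | reading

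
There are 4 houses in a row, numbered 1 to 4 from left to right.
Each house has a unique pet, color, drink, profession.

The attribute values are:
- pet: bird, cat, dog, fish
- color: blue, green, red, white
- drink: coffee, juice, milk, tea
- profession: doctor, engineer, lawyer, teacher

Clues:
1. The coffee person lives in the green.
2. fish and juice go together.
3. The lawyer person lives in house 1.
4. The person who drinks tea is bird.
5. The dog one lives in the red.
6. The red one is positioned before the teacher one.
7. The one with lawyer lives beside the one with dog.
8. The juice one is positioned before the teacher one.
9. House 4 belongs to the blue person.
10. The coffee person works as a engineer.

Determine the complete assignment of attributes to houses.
Solution:

House | Pet | Color | Drink | Profession
----------------------------------------
  1   | fish | white | juice | lawyer
  2   | dog | red | milk | doctor
  3   | cat | green | coffee | engineer
  4   | bird | blue | tea | teacher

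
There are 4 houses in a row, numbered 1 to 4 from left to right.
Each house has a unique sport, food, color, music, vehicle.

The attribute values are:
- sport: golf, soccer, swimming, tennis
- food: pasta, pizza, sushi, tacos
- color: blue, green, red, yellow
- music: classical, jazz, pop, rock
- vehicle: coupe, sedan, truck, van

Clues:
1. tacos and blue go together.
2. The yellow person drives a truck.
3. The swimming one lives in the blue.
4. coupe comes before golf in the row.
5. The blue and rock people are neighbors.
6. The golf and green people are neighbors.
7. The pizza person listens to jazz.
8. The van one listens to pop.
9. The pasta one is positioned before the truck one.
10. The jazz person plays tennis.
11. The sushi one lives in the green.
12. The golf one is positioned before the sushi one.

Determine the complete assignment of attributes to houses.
Solution:

House | Sport | Food | Color | Music | Vehicle
----------------------------------------------
  1   | swimming | tacos | blue | classical | coupe
  2   | golf | pasta | red | rock | sedan
  3   | soccer | sushi | green | pop | van
  4   | tennis | pizza | yellow | jazz | truck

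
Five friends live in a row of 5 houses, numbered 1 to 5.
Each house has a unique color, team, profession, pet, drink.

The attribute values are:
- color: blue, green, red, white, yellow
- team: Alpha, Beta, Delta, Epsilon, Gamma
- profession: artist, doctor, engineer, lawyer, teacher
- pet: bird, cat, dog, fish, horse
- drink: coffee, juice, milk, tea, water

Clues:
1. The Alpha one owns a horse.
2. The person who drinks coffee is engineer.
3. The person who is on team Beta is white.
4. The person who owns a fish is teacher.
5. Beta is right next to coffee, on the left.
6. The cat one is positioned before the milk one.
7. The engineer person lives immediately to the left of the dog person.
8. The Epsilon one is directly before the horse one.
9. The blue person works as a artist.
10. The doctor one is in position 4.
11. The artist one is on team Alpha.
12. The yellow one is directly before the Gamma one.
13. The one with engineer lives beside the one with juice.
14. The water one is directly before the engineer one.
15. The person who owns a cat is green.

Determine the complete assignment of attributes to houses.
Solution:

House | Color | Team | Profession | Pet | Drink
-----------------------------------------------
  1   | white | Beta | teacher | fish | water
  2   | yellow | Delta | engineer | bird | coffee
  3   | red | Gamma | lawyer | dog | juice
  4   | green | Epsilon | doctor | cat | tea
  5   | blue | Alpha | artist | horse | milk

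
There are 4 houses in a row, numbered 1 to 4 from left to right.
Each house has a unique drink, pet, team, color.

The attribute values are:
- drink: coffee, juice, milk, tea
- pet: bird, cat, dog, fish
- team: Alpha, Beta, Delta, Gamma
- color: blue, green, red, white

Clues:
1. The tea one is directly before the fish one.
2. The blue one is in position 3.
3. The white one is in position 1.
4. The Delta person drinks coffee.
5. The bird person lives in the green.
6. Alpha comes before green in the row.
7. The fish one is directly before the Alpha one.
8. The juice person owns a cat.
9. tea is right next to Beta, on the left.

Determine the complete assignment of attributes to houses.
Solution:

House | Drink | Pet | Team | Color
----------------------------------
  1   | tea | dog | Gamma | white
  2   | milk | fish | Beta | red
  3   | juice | cat | Alpha | blue
  4   | coffee | bird | Delta | green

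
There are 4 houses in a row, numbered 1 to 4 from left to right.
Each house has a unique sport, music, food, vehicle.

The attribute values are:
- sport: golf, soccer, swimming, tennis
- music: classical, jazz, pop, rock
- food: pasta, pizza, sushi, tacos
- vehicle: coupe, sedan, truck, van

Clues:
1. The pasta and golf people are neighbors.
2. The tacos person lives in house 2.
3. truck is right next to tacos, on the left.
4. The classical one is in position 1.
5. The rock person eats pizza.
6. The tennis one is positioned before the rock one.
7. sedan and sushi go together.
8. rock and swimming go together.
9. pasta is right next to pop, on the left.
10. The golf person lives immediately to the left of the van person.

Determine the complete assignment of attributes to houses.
Solution:

House | Sport | Music | Food | Vehicle
--------------------------------------
  1   | tennis | classical | pasta | truck
  2   | golf | pop | tacos | coupe
  3   | swimming | rock | pizza | van
  4   | soccer | jazz | sushi | sedan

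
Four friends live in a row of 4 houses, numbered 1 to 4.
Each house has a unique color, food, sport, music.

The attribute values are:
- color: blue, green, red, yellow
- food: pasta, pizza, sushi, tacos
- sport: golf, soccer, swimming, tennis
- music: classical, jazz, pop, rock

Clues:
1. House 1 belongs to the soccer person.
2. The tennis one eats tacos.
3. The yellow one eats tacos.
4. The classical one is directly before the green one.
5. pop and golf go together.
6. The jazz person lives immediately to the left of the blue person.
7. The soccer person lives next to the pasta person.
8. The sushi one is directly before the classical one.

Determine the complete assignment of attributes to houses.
Solution:

House | Color | Food | Sport | Music
------------------------------------
  1   | red | sushi | soccer | jazz
  2   | blue | pasta | swimming | classical
  3   | green | pizza | golf | pop
  4   | yellow | tacos | tennis | rock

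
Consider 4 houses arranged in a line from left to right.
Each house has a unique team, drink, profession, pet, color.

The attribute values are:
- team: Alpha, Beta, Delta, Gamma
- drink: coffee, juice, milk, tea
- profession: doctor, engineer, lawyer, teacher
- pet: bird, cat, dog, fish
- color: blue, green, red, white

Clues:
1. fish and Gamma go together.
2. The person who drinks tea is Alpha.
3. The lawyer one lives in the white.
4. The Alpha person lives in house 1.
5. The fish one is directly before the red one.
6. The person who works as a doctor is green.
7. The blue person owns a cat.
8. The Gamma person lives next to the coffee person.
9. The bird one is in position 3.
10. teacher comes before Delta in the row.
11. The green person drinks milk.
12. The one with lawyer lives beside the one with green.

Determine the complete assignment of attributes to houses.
Solution:

House | Team | Drink | Profession | Pet | Color
-----------------------------------------------
  1   | Alpha | tea | lawyer | dog | white
  2   | Gamma | milk | doctor | fish | green
  3   | Beta | coffee | teacher | bird | red
  4   | Delta | juice | engineer | cat | blue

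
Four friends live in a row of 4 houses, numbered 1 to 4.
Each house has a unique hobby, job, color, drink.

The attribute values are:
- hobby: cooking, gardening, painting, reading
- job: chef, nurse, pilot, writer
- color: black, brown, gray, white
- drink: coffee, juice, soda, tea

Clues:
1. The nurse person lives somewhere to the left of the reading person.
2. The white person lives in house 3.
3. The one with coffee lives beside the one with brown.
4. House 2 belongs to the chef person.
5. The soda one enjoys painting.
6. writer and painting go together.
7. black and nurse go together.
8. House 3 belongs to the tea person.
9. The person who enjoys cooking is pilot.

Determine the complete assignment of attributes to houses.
Solution:

House | Hobby | Job | Color | Drink
-----------------------------------
  1   | gardening | nurse | black | coffee
  2   | reading | chef | brown | juice
  3   | cooking | pilot | white | tea
  4   | painting | writer | gray | soda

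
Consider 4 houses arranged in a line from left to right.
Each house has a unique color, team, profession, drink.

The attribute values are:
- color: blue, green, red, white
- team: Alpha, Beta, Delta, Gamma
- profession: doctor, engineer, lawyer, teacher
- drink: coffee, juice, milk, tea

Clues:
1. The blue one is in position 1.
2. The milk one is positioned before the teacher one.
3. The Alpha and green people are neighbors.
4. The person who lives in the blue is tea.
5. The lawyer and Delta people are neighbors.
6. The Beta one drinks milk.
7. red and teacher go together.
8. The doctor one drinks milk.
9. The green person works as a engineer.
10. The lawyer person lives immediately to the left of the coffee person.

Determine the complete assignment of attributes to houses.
Solution:

House | Color | Team | Profession | Drink
-----------------------------------------
  1   | blue | Alpha | lawyer | tea
  2   | green | Delta | engineer | coffee
  3   | white | Beta | doctor | milk
  4   | red | Gamma | teacher | juice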